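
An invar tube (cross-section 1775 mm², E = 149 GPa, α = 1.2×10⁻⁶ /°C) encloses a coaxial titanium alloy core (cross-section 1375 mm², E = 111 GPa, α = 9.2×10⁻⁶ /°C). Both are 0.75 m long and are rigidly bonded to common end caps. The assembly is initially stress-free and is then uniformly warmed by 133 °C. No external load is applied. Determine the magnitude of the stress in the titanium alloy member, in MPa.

The titanium alloy has the larger α, so on heating it would change length more than the invar if both were free. The rigid plates force a common final length, so the titanium alloy is put into compression and the invar into tension, with equal and opposite forces P (no external load).
Setting the final lengths equal and cancelling L: (α₁ − α₂)ΔT = P/(A₁E₁) + P/(A₂E₂).
|α₁ − α₂|·ΔT = 8×10⁻⁶ × 133 = 0.001064.
1/(A₁E₁) + 1/(A₂E₂) = 1/(1775×149×10³) + 1/(1375×111×10³) = 1.033×10⁻⁸ N⁻¹.
P = 0.001064 / 1.033×10⁻⁸ = 103000 N = 103 kN.
σ_{titanium alloy} = P/A₂ = 103000/1375 = 74.89 MPa, compressive.

σ ≈ 74.9 MPa (compressive)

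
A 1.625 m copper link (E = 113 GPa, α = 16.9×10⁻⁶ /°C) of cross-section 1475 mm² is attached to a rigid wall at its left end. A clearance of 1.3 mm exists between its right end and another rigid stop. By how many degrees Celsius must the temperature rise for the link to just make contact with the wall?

The gap closes when αΔT L = 1.3 mm, since the link is still unstressed at that instant.
So ΔT = g/(αL) = 1.3/(16.9×10⁻⁶ × 1625) = 47.34 °C.

ΔT ≈ 47.3 °C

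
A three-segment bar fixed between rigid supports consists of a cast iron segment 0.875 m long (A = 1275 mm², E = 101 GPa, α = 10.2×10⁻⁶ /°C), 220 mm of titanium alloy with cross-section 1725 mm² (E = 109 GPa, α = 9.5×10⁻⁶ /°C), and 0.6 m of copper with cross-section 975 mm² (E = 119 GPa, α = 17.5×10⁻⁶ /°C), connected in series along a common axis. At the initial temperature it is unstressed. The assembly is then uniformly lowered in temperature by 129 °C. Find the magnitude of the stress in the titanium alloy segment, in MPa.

σ ≈ 122 MPa (tensile)

With the walls removed the bar would change length by δ_free = Σ αᵢΔT Lᵢ = 10.2×10⁻⁶×129×875 + 9.5×10⁻⁶×129×220 + 17.5×10⁻⁶×129×600 = 2.775 mm.
Since the ends are fixed, an axial force P builds up, equal in every segment, with P · Σ Lᵢ/(AᵢEᵢ) = δ_free.
The series flexibility is Σ Lᵢ/(AᵢEᵢ) = 875/(1275×101×10³) + 220/(1725×109×10³) + 600/(975×119×10³) = 1.314×10⁻⁵ mm/N.
Hence P = δ_free / Σ(L/AE) = 2.775/1.314×10⁻⁵ = 211.3 kN (tensile).
σ_{titanium alloy} = P / A = 211300 / 1725 = 122.5 MPa.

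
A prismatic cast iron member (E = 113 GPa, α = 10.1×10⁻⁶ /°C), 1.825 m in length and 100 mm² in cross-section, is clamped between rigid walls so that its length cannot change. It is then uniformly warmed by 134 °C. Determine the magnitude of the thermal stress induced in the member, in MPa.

The supports are rigid, so the total axial strain is zero. The restrained thermal strain is ε = αΔT = 10.1×10⁻⁶ × 134 = 1353.4×10⁻⁶.
Hence σ = E·αΔT = 113×10³ × 1353.4×10⁻⁶ = 152.9 MPa, compressive.

σ ≈ 153 MPa (compressive)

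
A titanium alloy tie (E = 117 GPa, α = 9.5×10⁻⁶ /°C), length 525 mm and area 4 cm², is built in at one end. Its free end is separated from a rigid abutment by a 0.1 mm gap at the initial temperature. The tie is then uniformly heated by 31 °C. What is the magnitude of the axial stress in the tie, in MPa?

σ ≈ 12.2 MPa (compressive)

If the wall were absent the tie would grow by αΔT L = 9.5×10⁻⁶ × 31 × 525 = 0.1546 mm.
After closing the 0.1 mm clearance, 0.1546 − 0.1 = 0.05461 mm of expansion remains to be suppressed by the wall.
Compatibility: PL/(AE) = 0.05461 mm, so σ = P/A = E × (0.05461/525) = 12.17 MPa.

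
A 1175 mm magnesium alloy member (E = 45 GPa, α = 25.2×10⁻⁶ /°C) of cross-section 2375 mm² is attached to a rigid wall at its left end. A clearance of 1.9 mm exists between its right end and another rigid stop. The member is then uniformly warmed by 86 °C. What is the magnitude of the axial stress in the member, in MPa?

Unrestrained expansion: δ_free = αΔT L = 25.2×10⁻⁶ × 86 × 1175 = 2.546 mm.
The gap closes (δ_free > 1.9 mm) and the wall then resists a further 2.546 − 1.9 = 0.6465 mm of expansion.
So σ = E(δ_free − g)/L = 45×10³ × 0.6465/1175 = 24.76 MPa.

σ ≈ 24.8 MPa (compressive)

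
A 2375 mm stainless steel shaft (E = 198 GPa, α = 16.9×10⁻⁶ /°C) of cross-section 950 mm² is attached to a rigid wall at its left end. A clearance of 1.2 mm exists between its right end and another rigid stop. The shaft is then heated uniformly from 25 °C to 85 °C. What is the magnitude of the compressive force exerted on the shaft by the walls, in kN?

P ≈ 95.7 kN

Free thermal elongation = αΔT L = 16.9×10⁻⁶ × 60 × 2375 = 2.408 mm.
After closing the 1.2 mm clearance, 2.408 − 1.2 = 1.208 mm of expansion remains to be suppressed by the wall.
Compatibility: PL/(AE) = 1.208 mm, so σ = P/A = E × (1.208/2375) = 100.7 MPa.
P = σA = 100.7 × 950 = 95.69 kN.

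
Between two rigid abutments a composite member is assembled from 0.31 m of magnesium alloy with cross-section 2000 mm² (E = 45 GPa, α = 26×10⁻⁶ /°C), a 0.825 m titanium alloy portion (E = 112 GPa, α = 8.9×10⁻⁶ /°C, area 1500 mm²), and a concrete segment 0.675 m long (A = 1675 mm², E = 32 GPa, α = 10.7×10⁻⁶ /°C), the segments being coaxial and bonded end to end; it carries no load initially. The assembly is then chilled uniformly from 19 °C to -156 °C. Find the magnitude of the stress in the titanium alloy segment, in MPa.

σ ≈ 126 MPa (tensile)

With the walls removed the bar would change length by δ_free = Σ αᵢΔT Lᵢ = 26×10⁻⁶×175×310 + 8.9×10⁻⁶×175×825 + 10.7×10⁻⁶×175×675 = 3.959 mm.
The rigid supports impose zero overall length change; the single axial force P common to all segments must satisfy P Σ Lᵢ/(AᵢEᵢ) = δ_free.
The series flexibility is Σ Lᵢ/(AᵢEᵢ) = 310/(2000×45×10³) + 825/(1500×112×10³) + 675/(1675×32×10³) = 2.095×10⁻⁵ mm/N.
Hence P = δ_free / Σ(L/AE) = 3.959/2.095×10⁻⁵ = 189 kN (tensile).
σ_{titanium alloy} = P / A = 189000 / 1500 = 126 MPa.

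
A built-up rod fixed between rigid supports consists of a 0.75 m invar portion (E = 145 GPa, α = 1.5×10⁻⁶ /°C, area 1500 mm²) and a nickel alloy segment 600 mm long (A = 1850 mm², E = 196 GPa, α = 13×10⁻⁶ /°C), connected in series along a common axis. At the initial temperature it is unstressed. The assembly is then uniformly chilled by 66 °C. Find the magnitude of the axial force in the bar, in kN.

P ≈ 115 kN (tensile)

If the supports were absent, the total length change would be Σ αᵢΔT Lᵢ = 1.5×10⁻⁶×66×750 + 13×10⁻⁶×66×600 = 0.589 mm.
The walls prevent any net length change, so an axial force P (same in every segment) develops. Compatibility: P · Σ Lᵢ/(AᵢEᵢ) = δ_free.
The series flexibility is Σ Lᵢ/(AᵢEᵢ) = 750/(1500×145×10³) + 600/(1850×196×10³) = 5.103×10⁻⁶ mm/N.
P = 0.589 / 5.103×10⁻⁶ = 115400 N = 115.4 kN, tensile.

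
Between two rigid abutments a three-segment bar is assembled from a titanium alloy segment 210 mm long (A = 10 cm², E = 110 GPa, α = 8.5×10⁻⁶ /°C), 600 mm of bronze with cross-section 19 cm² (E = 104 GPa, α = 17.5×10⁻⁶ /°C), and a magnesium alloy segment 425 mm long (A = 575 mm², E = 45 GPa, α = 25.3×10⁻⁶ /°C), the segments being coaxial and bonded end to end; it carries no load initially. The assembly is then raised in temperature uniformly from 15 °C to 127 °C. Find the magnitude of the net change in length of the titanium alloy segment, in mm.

|ΔL| ≈ 0.0306 mm

With the walls removed the bar would change length by δ_free = Σ αᵢΔT Lᵢ = 8.5×10⁻⁶×112×210 + 17.5×10⁻⁶×112×600 + 25.3×10⁻⁶×112×425 = 2.58 mm.
The rigid supports impose zero overall length change; the single axial force P common to all segments must satisfy P Σ Lᵢ/(AᵢEᵢ) = δ_free.
The series flexibility is Σ Lᵢ/(AᵢEᵢ) = 210/(1000×110×10³) + 600/(1900×104×10³) + 425/(575×45×10³) = 2.137×10⁻⁵ mm/N.
P = 2.58 / 2.137×10⁻⁵ = 120700 N = 120.7 kN, compressive.
For the titanium alloy segment, free thermal change = 8.5×10⁻⁶×112×210 = 0.1999 mm and elastic change from P = 120700×210/(1000×110×10³) = 0.2305 mm; these oppose, so the net change is 0.0306 mm (segment shortens).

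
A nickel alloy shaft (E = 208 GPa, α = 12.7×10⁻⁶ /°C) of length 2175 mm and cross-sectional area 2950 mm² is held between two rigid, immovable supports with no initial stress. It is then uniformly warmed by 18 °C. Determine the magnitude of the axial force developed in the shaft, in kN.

P ≈ 140 kN (compressive)

Full restraint means ε = 0, so the stress is σ = EαΔT = 208×10³ × 12.7×10⁻⁶ × 18 = 47.55 MPa.
P = AEαΔT = 2950 × 208×10³ × 12.7×10⁻⁶ × 18 = 140.3 kN (compressive).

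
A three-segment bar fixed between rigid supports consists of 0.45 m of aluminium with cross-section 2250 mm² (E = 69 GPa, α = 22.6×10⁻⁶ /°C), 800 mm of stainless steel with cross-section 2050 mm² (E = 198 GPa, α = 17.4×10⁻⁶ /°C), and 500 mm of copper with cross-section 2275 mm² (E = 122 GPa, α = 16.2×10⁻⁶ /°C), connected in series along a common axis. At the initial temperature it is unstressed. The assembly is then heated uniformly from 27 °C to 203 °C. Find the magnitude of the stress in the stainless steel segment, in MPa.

σ ≈ 414 MPa (compressive)

With the walls removed the bar would change length by δ_free = Σ αᵢΔT Lᵢ = 22.6×10⁻⁶×176×450 + 17.4×10⁻⁶×176×800 + 16.2×10⁻⁶×176×500 = 5.665 mm.
The walls prevent any net length change, so an axial force P (same in every segment) develops. Compatibility: P · Σ Lᵢ/(AᵢEᵢ) = δ_free.
Σ Lᵢ/(AᵢEᵢ) = 450/(2250×69×10³) + 800/(2050×198×10³) + 500/(2275×122×10³) = 6.671×10⁻⁶ mm/N.
So P = 5.665 / 6.671×10⁻⁶ = 849.3 kN, compressive.
σ_{stainless steel} = P / A = 849300 / 2050 = 414.3 MPa.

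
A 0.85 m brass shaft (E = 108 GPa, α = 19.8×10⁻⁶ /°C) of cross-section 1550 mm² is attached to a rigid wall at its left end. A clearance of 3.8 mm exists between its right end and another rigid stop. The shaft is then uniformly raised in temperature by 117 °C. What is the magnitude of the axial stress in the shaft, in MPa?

Unrestrained expansion: δ_free = αΔT L = 19.8×10⁻⁶ × 117 × 850 = 1.969 mm.
Since δ_free = 1.97 mm is less than the 3.8 mm gap, the shaft never touches the wall. No axial force develops.

σ ≈ 0 MPa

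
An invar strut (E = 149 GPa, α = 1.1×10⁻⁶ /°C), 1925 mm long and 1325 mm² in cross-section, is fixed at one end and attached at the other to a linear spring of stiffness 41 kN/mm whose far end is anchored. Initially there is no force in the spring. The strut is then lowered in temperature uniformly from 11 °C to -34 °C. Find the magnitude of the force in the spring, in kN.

The unrestrained thermal change is αΔT L = 1.1×10⁻⁶ × 45 × 1925 = 0.09529 mm.
Let P be the tensile force in the spring. The strut extends elastically by PL/(AE) and the spring stretches by P/k; together these equal δ_free.
So P = δ_free / [L/(AE) + 1/k] = 0.09529 / [ 1925/(1325×149×10³) + 1/(41×10³) ].
P = 0.09529 / 3.414×10⁻⁵ = 2791 N.

P ≈ 2.79 kN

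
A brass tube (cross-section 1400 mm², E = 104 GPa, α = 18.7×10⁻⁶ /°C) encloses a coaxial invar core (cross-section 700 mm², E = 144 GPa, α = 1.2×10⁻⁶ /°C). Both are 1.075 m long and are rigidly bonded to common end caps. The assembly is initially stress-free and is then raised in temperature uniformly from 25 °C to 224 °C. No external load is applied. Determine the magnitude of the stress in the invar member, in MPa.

σ ≈ 296 MPa (tensile)

Equilibrium of a rigid end plate with no external load gives equal and opposite internal forces ±P in the two members. Since α_{brass} > α_{invar}, heating drives the brass into compression and the invar into tension.
Equating the net (thermal + elastic) strains gives |α₁ − α₂|·ΔT = P·[1/(A₁E₁) + 1/(A₂E₂)].
|α₁ − α₂|·ΔT = 17.5×10⁻⁶ × 199 = 0.003482.
1/(A₁E₁) + 1/(A₂E₂) = 1/(1400×104×10³) + 1/(700×144×10³) = 1.679×10⁻⁸ N⁻¹.
So P = 0.003482 / 1.679×10⁻⁸ = 207.4 kN.
σ_{invar} = P/A₂ = 207400/700 = 296.3 MPa, tensile.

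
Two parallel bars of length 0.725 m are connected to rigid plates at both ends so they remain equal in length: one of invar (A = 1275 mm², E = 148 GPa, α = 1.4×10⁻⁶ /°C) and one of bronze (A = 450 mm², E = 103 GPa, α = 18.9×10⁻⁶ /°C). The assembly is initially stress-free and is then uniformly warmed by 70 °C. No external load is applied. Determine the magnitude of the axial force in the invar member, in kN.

P ≈ 45.6 kN (tensile in the invar)

Equilibrium of a rigid end plate with no external load gives equal and opposite internal forces ±P in the two members. Since α_{bronze} > α_{invar}, heating drives the bronze into compression and the invar into tension.
Equating the net (thermal + elastic) strains gives |α₁ − α₂|·ΔT = P·[1/(A₁E₁) + 1/(A₂E₂)].
|α₁ − α₂|·ΔT = 17.5×10⁻⁶ × 70 = 0.001225.
1/(A₁E₁) + 1/(A₂E₂) = 1/(1275×148×10³) + 1/(450×103×10³) = 2.687×10⁻⁸ N⁻¹.
So P = 0.001225 / 2.687×10⁻⁸ = 45.58 kN.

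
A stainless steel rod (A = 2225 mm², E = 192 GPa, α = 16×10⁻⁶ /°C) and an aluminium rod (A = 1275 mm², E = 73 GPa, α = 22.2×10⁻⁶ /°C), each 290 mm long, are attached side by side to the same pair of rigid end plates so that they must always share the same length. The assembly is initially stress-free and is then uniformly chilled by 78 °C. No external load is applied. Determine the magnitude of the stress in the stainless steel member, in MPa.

σ ≈ 16.6 MPa (compressive)

Equilibrium of a rigid end plate with no external load gives equal and opposite internal forces ±P in the two members. Since α_{aluminium} > α_{stainless steel}, cooling drives the aluminium into tension and the stainless steel into compression.
Equating the net (thermal + elastic) strains gives |α₁ − α₂|·ΔT = P·[1/(A₁E₁) + 1/(A₂E₂)].
|α₁ − α₂|·ΔT = 6.2×10⁻⁶ × 78 = 0.0004836.
1/(A₁E₁) + 1/(A₂E₂) = 1/(2225×192×10³) + 1/(1275×73×10³) = 1.308×10⁻⁸ N⁻¹.
P = 0.0004836 / 1.308×10⁻⁸ = 36960 N = 36.96 kN.
σ_{stainless steel} = P/A₁ = 36960/2225 = 16.61 MPa, compressive.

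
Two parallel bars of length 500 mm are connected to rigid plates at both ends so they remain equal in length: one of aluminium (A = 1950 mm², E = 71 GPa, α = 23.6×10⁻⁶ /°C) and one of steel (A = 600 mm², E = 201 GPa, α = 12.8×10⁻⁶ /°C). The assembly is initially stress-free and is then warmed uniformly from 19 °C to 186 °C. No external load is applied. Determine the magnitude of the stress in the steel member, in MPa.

Equilibrium of a rigid end plate with no external load gives equal and opposite internal forces ±P in the two members. Since α_{aluminium} > α_{steel}, heating drives the aluminium into compression and the steel into tension.
Equating the net (thermal + elastic) strains gives |α₁ − α₂|·ΔT = P·[1/(A₁E₁) + 1/(A₂E₂)].
|α₁ − α₂|·ΔT = 10.8×10⁻⁶ × 167 = 0.001804.
1/(A₁E₁) + 1/(A₂E₂) = 1/(1950×71×10³) + 1/(600×201×10³) = 1.551×10⁻⁸ N⁻¹.
So P = 0.001804 / 1.551×10⁻⁸ = 116.3 kN.
σ_{steel} = P/A₂ = 116300/600 = 193.8 MPa, tensile.

σ ≈ 194 MPa (tensile)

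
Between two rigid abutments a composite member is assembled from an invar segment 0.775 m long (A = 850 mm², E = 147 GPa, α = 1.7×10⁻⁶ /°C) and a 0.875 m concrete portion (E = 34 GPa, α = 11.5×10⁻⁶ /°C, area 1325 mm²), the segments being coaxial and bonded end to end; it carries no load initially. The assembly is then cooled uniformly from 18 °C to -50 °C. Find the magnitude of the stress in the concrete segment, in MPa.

σ ≈ 22.8 MPa (tensile)

Free thermal contraction of the whole bar: Σ αᵢΔT Lᵢ = 1.7×10⁻⁶×68×775 + 11.5×10⁻⁶×68×875 = 0.7738 mm.
The rigid supports impose zero overall length change; the single axial force P common to all segments must satisfy P Σ Lᵢ/(AᵢEᵢ) = δ_free.
The series flexibility is Σ Lᵢ/(AᵢEᵢ) = 775/(850×147×10³) + 875/(1325×34×10³) = 2.563×10⁻⁵ mm/N.
So P = 0.7738 / 2.563×10⁻⁵ = 30.2 kN, tensile.
σ_{concrete} = P / A = 30200 / 1325 = 22.79 MPa.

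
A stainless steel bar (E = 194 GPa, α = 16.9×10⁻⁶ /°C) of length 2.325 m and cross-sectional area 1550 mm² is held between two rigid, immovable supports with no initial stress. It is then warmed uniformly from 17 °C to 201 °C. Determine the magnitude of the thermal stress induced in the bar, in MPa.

Because both ends are immovable the net strain is zero, and the suppressed thermal strain is αΔT = 16.9×10⁻⁶ × 184 = 3109.6×10⁻⁶.
Hence σ = E·αΔT = 194×10³ × 3109.6×10⁻⁶ = 603.3 MPa, compressive.

σ ≈ 603 MPa (compressive)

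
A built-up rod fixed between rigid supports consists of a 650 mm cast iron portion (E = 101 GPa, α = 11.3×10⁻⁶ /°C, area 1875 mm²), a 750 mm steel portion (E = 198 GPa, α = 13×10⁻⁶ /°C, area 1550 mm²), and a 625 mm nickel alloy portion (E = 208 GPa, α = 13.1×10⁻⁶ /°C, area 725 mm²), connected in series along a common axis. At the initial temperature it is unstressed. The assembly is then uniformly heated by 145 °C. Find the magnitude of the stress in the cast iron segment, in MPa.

σ ≈ 195 MPa (compressive)

If the supports were absent, the total length change would be Σ αᵢΔT Lᵢ = 11.3×10⁻⁶×145×650 + 13×10⁻⁶×145×750 + 13.1×10⁻⁶×145×625 = 3.666 mm.
The rigid supports impose zero overall length change; the single axial force P common to all segments must satisfy P Σ Lᵢ/(AᵢEᵢ) = δ_free.
Σ Lᵢ/(AᵢEᵢ) = 650/(1875×101×10³) + 750/(1550×198×10³) + 625/(725×208×10³) = 1.002×10⁻⁵ mm/N.
Hence P = δ_free / Σ(L/AE) = 3.666/1.002×10⁻⁵ = 365.8 kN (compressive).
σ_{cast iron} = P / A = 365800 / 1875 = 195.1 MPa.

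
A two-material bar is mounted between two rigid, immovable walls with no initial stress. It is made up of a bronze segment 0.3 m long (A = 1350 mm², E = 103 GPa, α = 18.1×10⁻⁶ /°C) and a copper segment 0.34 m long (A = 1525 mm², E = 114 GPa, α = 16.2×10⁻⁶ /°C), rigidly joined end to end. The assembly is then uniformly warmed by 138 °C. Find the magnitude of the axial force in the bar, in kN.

With the walls removed the bar would change length by δ_free = Σ αᵢΔT Lᵢ = 18.1×10⁻⁶×138×300 + 16.2×10⁻⁶×138×340 = 1.509 mm.
Since the ends are fixed, an axial force P builds up, equal in every segment, with P · Σ Lᵢ/(AᵢEᵢ) = δ_free.
The series flexibility is Σ Lᵢ/(AᵢEᵢ) = 300/(1350×103×10³) + 340/(1525×114×10³) = 4.113×10⁻⁶ mm/N.
Hence P = δ_free / Σ(L/AE) = 1.509/4.113×10⁻⁶ = 367 kN (compressive).

P ≈ 367 kN (compressive)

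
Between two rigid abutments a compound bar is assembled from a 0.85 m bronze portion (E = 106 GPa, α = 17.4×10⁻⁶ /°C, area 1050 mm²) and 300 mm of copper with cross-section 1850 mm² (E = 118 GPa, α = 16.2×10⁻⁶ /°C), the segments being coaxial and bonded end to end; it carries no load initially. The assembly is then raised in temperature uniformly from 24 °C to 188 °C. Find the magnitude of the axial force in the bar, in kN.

P ≈ 358 kN (compressive)

If the supports were absent, the total length change would be Σ αᵢΔT Lᵢ = 17.4×10⁻⁶×164×850 + 16.2×10⁻⁶×164×300 = 3.223 mm.
Since the ends are fixed, an axial force P builds up, equal in every segment, with P · Σ Lᵢ/(AᵢEᵢ) = δ_free.
Σ Lᵢ/(AᵢEᵢ) = 850/(1050×106×10³) + 300/(1850×118×10³) = 9.011×10⁻⁶ mm/N.
P = 3.223 / 9.011×10⁻⁶ = 357600 N = 357.6 kN, compressive.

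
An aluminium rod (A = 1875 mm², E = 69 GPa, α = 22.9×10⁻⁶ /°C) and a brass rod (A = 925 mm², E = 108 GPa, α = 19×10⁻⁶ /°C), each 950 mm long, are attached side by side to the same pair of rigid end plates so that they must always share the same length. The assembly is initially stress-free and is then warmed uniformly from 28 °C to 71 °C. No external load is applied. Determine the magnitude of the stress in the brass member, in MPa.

σ ≈ 10.2 MPa (tensile)

Both members must finish at the same length. With the larger α, the aluminium tends to over-expand; the plates restrain it, putting the aluminium in compression and the brass in tension. With no external load the two internal forces are equal and opposite, magnitude P.
Compatibility of the two members (thermal + elastic change equal): (α₁ − α₂)ΔT = P·[1/(A₁E₁) + 1/(A₂E₂)].
|α₁ − α₂|·ΔT = 3.9×10⁻⁶ × 43 = 0.0001677.
1/(A₁E₁) + 1/(A₂E₂) = 1/(1875×69×10³) + 1/(925×108×10³) = 1.774×10⁻⁸ N⁻¹.
P = 0.0001677 / 1.774×10⁻⁸ = 9453 N = 9.453 kN.
σ_{brass} = P/A₂ = 9453/925 = 10.22 MPa, tensile.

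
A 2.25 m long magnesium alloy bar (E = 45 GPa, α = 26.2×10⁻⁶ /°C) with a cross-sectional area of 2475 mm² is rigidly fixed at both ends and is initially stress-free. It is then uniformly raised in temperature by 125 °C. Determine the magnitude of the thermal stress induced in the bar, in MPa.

The supports are rigid, so the total axial strain is zero. The restrained thermal strain is ε = αΔT = 26.2×10⁻⁶ × 125 = 3275×10⁻⁶.
Hence σ = E·αΔT = 45×10³ × 3275×10⁻⁶ = 147.4 MPa, compressive.

σ ≈ 147 MPa (compressive)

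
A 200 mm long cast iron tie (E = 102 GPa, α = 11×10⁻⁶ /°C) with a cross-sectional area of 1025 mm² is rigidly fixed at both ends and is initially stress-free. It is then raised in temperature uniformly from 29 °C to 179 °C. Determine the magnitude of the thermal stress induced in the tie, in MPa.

σ ≈ 168 MPa (compressive)

With length fixed, the mechanical strain must cancel the thermal strain αΔT = 11×10⁻⁶ × 150 = 1650×10⁻⁶.
The stress required to suppress this strain is σ = Eε = 102×10³ × 1650×10⁻⁶ = 168.3 MPa, compressive since the tie is trying to expand.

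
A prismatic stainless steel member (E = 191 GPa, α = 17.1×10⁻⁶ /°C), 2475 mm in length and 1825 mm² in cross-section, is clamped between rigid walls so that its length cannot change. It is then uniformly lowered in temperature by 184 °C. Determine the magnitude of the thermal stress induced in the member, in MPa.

σ ≈ 601 MPa (tensile)

With length fixed, the mechanical strain must cancel the thermal strain αΔT = 17.1×10⁻⁶ × 184 = 3146.4×10⁻⁶.
σ = EαΔT = 191×10³ × 17.1×10⁻⁶ × 184 = 601 MPa (tensile; the member is trying to contract).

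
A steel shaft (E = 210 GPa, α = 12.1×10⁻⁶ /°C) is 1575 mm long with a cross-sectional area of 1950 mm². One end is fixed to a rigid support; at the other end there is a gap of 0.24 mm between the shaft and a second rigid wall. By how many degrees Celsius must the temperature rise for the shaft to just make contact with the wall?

Contact occurs when the free expansion equals the gap: αΔT L = 0.24 mm.
So ΔT = g/(αL) = 0.24/(12.1×10⁻⁶ × 1575) = 12.59 °C.

ΔT ≈ 12.6 °C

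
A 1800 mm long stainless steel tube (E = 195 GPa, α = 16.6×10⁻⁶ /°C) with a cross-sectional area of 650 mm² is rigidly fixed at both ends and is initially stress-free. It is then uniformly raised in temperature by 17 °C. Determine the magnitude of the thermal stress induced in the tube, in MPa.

σ ≈ 55 MPa (compressive)

The supports are rigid, so the total axial strain is zero. The restrained thermal strain is ε = αΔT = 16.6×10⁻⁶ × 17 = 282.2×10⁻⁶.
Hence σ = E·αΔT = 195×10³ × 282.2×10⁻⁶ = 55.03 MPa, compressive.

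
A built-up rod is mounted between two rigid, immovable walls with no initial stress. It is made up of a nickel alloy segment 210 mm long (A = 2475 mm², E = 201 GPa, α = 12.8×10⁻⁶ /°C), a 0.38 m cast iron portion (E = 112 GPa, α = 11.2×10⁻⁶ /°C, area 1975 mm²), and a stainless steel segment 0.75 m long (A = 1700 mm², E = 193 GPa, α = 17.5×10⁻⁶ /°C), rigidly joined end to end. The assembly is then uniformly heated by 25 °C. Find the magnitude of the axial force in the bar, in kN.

P ≈ 113 kN (compressive)

Free thermal expansion of the whole bar: Σ αᵢΔT Lᵢ = 12.8×10⁻⁶×25×210 + 11.2×10⁻⁶×25×380 + 17.5×10⁻⁶×25×750 = 0.5017 mm.
The walls prevent any net length change, so an axial force P (same in every segment) develops. Compatibility: P · Σ Lᵢ/(AᵢEᵢ) = δ_free.
Σ Lᵢ/(AᵢEᵢ) = 210/(2475×201×10³) + 380/(1975×112×10³) + 750/(1700×193×10³) = 4.426×10⁻⁶ mm/N.
So P = 0.5017 / 4.426×10⁻⁶ = 113.4 kN, compressive.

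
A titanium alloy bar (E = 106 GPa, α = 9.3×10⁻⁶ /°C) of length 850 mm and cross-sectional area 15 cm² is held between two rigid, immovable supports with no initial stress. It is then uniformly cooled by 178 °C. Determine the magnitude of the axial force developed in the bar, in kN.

The ends cannot move, so σ = EαΔT = 106×10³ × 9.3×10⁻⁶ × 178 = 175.5 MPa.
Then P = σA = 175.5 × 1500 mm² = 263.2 kN, tensile.

P ≈ 263 kN (tensile)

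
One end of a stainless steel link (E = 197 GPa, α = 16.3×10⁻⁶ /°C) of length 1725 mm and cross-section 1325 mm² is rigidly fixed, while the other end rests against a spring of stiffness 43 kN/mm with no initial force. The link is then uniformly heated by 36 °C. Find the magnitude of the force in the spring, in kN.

P ≈ 33.9 kN

Free thermal expansion: δ_free = αΔT L = 16.3×10⁻⁶ × 36 × 1725 = 1.012 mm.
With a force P in the spring, the elastic change of the link is PL/(AE) and that of the spring is P/k; compatibility requires their sum to equal δ_free.
P [ L/(AE) + 1/k ] = δ_free → P [ 1725/(1325×197×10³) + 1/(43×10³) ] = 1.012.
P = 1.012 / 2.986×10⁻⁵ = 33890 N.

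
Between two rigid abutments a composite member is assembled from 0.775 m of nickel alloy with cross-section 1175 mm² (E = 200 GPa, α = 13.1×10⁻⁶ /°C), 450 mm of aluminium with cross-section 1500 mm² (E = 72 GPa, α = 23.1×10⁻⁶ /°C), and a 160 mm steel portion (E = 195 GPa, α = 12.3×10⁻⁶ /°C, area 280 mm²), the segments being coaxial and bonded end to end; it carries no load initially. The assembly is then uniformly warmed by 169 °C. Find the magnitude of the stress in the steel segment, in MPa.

With the walls removed the bar would change length by δ_free = Σ αᵢΔT Lᵢ = 13.1×10⁻⁶×169×775 + 23.1×10⁻⁶×169×450 + 12.3×10⁻⁶×169×160 = 3.805 mm.
Since the ends are fixed, an axial force P builds up, equal in every segment, with P · Σ Lᵢ/(AᵢEᵢ) = δ_free.
Σ Lᵢ/(AᵢEᵢ) = 775/(1175×200×10³) + 450/(1500×72×10³) + 160/(280×195×10³) = 1.039×10⁻⁵ mm/N.
Hence P = δ_free / Σ(L/AE) = 3.805/1.039×10⁻⁵ = 366.1 kN (compressive).
σ_{steel} = P / A = 366100 / 280 = 1307 MPa.

σ ≈ 1310 MPa (compressive)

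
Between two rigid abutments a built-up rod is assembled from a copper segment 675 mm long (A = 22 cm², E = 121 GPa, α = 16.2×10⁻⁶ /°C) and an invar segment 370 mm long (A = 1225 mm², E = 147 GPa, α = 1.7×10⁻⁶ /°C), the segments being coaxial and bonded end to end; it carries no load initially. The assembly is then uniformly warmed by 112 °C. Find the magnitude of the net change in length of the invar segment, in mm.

If the supports were absent, the total length change would be Σ αᵢΔT Lᵢ = 16.2×10⁻⁶×112×675 + 1.7×10⁻⁶×112×370 = 1.295 mm.
Since the ends are fixed, an axial force P builds up, equal in every segment, with P · Σ Lᵢ/(AᵢEᵢ) = δ_free.
The series flexibility is Σ Lᵢ/(AᵢEᵢ) = 675/(2200×121×10³) + 370/(1225×147×10³) = 4.59×10⁻⁶ mm/N.
P = 1.295 / 4.59×10⁻⁶ = 282100 N = 282.1 kN, compressive.
For the invar segment, free thermal change = 1.7×10⁻⁶×112×370 = 0.07045 mm and elastic change from P = 282100×370/(1225×147×10³) = 0.5797 mm; these oppose, so the net change is 0.509 mm (segment shortens).

|ΔL| ≈ 0.509 mm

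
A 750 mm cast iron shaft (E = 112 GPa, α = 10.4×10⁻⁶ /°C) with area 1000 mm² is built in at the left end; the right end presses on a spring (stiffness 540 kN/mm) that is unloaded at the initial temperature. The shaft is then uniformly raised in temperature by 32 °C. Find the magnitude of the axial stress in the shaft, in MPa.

If the spring were absent the shaft would lengthen by αΔT L = 10.4×10⁻⁶ × 32 × 750 = 0.2496 mm.
Let P be the compressive force at the spring. The shaft shortens elastically by PL/(AE) and the spring compresses by P/k; together these equal δ_free.
So P = δ_free / [L/(AE) + 1/k] = 0.2496 / [ 750/(1000×112×10³) + 1/(540×10³) ].
P = 0.2496 / 8.548×10⁻⁶ = 29200 N.
σ = P/A = 29200/1000 = 29.2 MPa.

σ ≈ 29.2 MPa (compressive)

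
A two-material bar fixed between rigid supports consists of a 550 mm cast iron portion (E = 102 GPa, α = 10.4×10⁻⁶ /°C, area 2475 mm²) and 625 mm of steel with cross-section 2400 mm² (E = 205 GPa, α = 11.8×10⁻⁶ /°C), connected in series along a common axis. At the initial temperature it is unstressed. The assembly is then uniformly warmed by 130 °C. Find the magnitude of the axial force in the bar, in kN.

P ≈ 494 kN (compressive)

Free thermal expansion of the whole bar: Σ αᵢΔT Lᵢ = 10.4×10⁻⁶×130×550 + 11.8×10⁻⁶×130×625 = 1.702 mm.
The rigid supports impose zero overall length change; the single axial force P common to all segments must satisfy P Σ Lᵢ/(AᵢEᵢ) = δ_free.
Σ Lᵢ/(AᵢEᵢ) = 550/(2475×102×10³) + 625/(2400×205×10³) = 3.449×10⁻⁶ mm/N.
P = 1.702 / 3.449×10⁻⁶ = 493600 N = 493.6 kN, compressive.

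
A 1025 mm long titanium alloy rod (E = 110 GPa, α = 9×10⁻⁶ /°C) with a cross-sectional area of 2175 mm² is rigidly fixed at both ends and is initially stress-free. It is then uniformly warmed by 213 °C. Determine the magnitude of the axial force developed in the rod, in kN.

P ≈ 459 kN (compressive)

Full restraint means ε = 0, so the stress is σ = EαΔT = 110×10³ × 9×10⁻⁶ × 213 = 210.9 MPa.
P = AEαΔT = 2175 × 110×10³ × 9×10⁻⁶ × 213 = 458.6 kN (compressive).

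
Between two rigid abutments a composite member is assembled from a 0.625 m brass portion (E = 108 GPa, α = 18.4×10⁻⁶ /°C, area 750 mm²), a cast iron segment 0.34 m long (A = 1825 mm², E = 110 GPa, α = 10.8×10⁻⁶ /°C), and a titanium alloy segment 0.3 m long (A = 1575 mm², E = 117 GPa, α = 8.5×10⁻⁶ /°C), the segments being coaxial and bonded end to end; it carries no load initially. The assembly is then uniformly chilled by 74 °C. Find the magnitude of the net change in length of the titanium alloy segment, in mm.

With the walls removed the bar would change length by δ_free = Σ αᵢΔT Lᵢ = 18.4×10⁻⁶×74×625 + 10.8×10⁻⁶×74×340 + 8.5×10⁻⁶×74×300 = 1.311 mm.
Since the ends are fixed, an axial force P builds up, equal in every segment, with P · Σ Lᵢ/(AᵢEᵢ) = δ_free.
Σ Lᵢ/(AᵢEᵢ) = 625/(750×108×10³) + 340/(1825×110×10³) + 300/(1575×117×10³) = 1.104×10⁻⁵ mm/N.
So P = 1.311 / 1.104×10⁻⁵ = 118.8 kN, tensile.
For the titanium alloy segment, free thermal change = 8.5×10⁻⁶×74×300 = 0.1887 mm and elastic change from P = 118800×300/(1575×117×10³) = 0.1934 mm; these oppose, so the net change is 0.00473 mm (segment lengthens).

|ΔL| ≈ 0.00473 mm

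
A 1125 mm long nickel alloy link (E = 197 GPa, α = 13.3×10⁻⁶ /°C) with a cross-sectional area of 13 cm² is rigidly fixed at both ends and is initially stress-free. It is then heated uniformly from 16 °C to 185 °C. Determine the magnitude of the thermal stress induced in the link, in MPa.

With length fixed, the mechanical strain must cancel the thermal strain αΔT = 13.3×10⁻⁶ × 169 = 2247.7×10⁻⁶.
σ = EαΔT = 197×10³ × 13.3×10⁻⁶ × 169 = 442.8 MPa (compressive; the link is trying to expand).

σ ≈ 443 MPa (compressive)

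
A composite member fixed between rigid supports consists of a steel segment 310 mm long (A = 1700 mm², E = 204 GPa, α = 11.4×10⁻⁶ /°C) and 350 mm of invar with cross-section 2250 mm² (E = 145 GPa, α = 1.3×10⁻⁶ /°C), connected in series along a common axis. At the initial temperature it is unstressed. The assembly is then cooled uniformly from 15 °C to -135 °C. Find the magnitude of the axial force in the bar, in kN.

P ≈ 304 kN (tensile)

If the supports were absent, the total length change would be Σ αᵢΔT Lᵢ = 11.4×10⁻⁶×150×310 + 1.3×10⁻⁶×150×350 = 0.5984 mm.
The walls prevent any net length change, so an axial force P (same in every segment) develops. Compatibility: P · Σ Lᵢ/(AᵢEᵢ) = δ_free.
Σ Lᵢ/(AᵢEᵢ) = 310/(1700×204×10³) + 350/(2250×145×10³) = 1.967×10⁻⁶ mm/N.
P = 0.5984 / 1.967×10⁻⁶ = 304200 N = 304.2 kN, tensile.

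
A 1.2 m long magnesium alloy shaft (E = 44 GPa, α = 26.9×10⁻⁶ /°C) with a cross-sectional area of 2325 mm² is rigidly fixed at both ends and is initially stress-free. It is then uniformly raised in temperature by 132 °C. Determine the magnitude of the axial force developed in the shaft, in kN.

The ends cannot move, so σ = EαΔT = 44×10³ × 26.9×10⁻⁶ × 132 = 156.2 MPa.
P = AEαΔT = 2325 × 44×10³ × 26.9×10⁻⁶ × 132 = 363.2 kN (compressive).

P ≈ 363 kN (compressive)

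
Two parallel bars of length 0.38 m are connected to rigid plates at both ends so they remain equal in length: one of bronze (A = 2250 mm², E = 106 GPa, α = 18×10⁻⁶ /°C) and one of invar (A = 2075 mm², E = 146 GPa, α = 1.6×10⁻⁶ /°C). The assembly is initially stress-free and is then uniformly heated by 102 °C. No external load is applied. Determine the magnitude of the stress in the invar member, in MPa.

Equilibrium of a rigid end plate with no external load gives equal and opposite internal forces ±P in the two members. Since α_{bronze} > α_{invar}, heating drives the bronze into compression and the invar into tension.
Compatibility of the two members (thermal + elastic change equal): (α₁ − α₂)ΔT = P·[1/(A₁E₁) + 1/(A₂E₂)].
|α₁ − α₂|·ΔT = 16.4×10⁻⁶ × 102 = 0.001673.
1/(A₁E₁) + 1/(A₂E₂) = 1/(2250×106×10³) + 1/(2075×146×10³) = 7.494×10⁻⁹ N⁻¹.
P = 0.001673 / 7.494×10⁻⁹ = 223200 N = 223.2 kN.
σ_{invar} = P/A₂ = 223200/2075 = 107.6 MPa, tensile.

σ ≈ 108 MPa (tensile)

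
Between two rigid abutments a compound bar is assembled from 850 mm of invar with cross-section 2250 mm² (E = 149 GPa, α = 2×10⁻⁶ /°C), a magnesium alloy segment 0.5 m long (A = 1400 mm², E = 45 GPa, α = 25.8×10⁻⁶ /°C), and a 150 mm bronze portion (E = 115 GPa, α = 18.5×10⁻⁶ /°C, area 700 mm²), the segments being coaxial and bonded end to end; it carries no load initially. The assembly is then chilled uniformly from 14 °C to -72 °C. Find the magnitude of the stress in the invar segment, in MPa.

σ ≈ 53.8 MPa (tensile)

With the walls removed the bar would change length by δ_free = Σ αᵢΔT Lᵢ = 2×10⁻⁶×86×850 + 25.8×10⁻⁶×86×500 + 18.5×10⁻⁶×86×150 = 1.494 mm.
The walls prevent any net length change, so an axial force P (same in every segment) develops. Compatibility: P · Σ Lᵢ/(AᵢEᵢ) = δ_free.
The series flexibility is Σ Lᵢ/(AᵢEᵢ) = 850/(2250×149×10³) + 500/(1400×45×10³) + 150/(700×115×10³) = 1.234×10⁻⁵ mm/N.
P = 1.494 / 1.234×10⁻⁵ = 121100 N = 121.1 kN, tensile.
σ_{invar} = P / A = 121100 / 2250 = 53.84 MPa.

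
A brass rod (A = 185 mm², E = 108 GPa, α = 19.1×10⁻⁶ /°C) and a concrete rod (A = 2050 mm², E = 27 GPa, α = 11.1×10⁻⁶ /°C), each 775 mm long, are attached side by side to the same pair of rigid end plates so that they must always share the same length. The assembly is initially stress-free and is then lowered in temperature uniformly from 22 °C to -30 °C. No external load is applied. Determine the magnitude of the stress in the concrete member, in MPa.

Equilibrium of a rigid end plate with no external load gives equal and opposite internal forces ±P in the two members. Since α_{brass} > α_{concrete}, cooling drives the brass into tension and the concrete into compression.
Compatibility of the two members (thermal + elastic change equal): (α₁ − α₂)ΔT = P·[1/(A₁E₁) + 1/(A₂E₂)].
|α₁ − α₂|·ΔT = 8×10⁻⁶ × 52 = 0.000416.
1/(A₁E₁) + 1/(A₂E₂) = 1/(185×108×10³) + 1/(2050×27×10³) = 6.812×10⁻⁸ N⁻¹.
P = 0.000416 / 6.812×10⁻⁸ = 6107 N = 6.107 kN.
σ_{concrete} = P/A₂ = 6107/2050 = 2.979 MPa, compressive.

σ ≈ 2.98 MPa (compressive)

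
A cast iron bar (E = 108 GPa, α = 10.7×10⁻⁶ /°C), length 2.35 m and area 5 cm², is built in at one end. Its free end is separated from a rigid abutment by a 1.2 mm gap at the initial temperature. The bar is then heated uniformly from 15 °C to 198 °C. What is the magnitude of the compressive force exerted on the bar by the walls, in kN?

Free thermal elongation = αΔT L = 10.7×10⁻⁶ × 183 × 2350 = 4.602 mm.
This exceeds the 1.2 mm gap, so the wall pushes back. The portion of expansion that must be recovered elastically is δ_free − gap = 4.602 − 1.2 = 3.402 mm.
So σ = E(δ_free − g)/L = 108×10³ × 3.402/2350 = 156.3 MPa.
Force on the wall = σA = 156.3 × 500 mm² = 78.16 kN.

P ≈ 78.2 kN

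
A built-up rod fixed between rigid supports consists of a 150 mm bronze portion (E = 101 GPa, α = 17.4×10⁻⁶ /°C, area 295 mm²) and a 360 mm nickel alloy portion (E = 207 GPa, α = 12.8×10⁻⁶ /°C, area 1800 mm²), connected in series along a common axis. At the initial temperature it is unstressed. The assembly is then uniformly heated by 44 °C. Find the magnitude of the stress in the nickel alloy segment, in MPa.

With the walls removed the bar would change length by δ_free = Σ αᵢΔT Lᵢ = 17.4×10⁻⁶×44×150 + 12.8×10⁻⁶×44×360 = 0.3176 mm.
The rigid supports impose zero overall length change; the single axial force P common to all segments must satisfy P Σ Lᵢ/(AᵢEᵢ) = δ_free.
The series flexibility is Σ Lᵢ/(AᵢEᵢ) = 150/(295×101×10³) + 360/(1800×207×10³) = 6.001×10⁻⁶ mm/N.
So P = 0.3176 / 6.001×10⁻⁶ = 52.93 kN, compressive.
σ_{nickel alloy} = P / A = 52930 / 1800 = 29.4 MPa.

σ ≈ 29.4 MPa (compressive)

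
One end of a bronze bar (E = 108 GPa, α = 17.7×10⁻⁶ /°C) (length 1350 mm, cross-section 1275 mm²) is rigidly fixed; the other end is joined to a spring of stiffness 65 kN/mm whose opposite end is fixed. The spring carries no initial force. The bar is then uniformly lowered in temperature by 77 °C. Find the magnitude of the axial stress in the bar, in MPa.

If the spring were absent the bar would shorten by αΔT L = 17.7×10⁻⁶ × 77 × 1350 = 1.84 mm.
Let P be the tensile force in the spring. The bar extends elastically by PL/(AE) and the spring stretches by P/k; together these equal δ_free.
P [ L/(AE) + 1/k ] = δ_free → P [ 1350/(1275×108×10³) + 1/(65×10³) ] = 1.84.
P = 1.84 / 2.519×10⁻⁵ = 73050 N.
σ = P/A = 73050/1275 = 57.29 MPa.

σ ≈ 57.3 MPa (tensile)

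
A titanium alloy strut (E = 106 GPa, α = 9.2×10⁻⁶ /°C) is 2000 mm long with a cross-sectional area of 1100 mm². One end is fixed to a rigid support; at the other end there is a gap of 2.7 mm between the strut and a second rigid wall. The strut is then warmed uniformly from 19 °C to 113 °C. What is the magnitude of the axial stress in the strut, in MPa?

Unrestrained expansion: δ_free = αΔT L = 9.2×10⁻⁶ × 94 × 2000 = 1.73 mm.
This is smaller than the 2.7 mm clearance, so the strut expands freely without reaching the stop — the stress is zero.

σ ≈ 0 MPa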